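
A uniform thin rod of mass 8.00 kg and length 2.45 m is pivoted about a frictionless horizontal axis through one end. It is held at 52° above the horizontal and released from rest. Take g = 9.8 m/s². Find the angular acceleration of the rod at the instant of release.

About the pivot, I = (1/3)ML² = (1/3)(8.00)(2.45)² = 16.01 kg·m².
The weight acts at the center, a distance L/2 = 1.225 m from the pivot; τ = Mg(L/2) cos 52° = 59.13 N·m.
α = τ/I = 59.13/16.01 = 3.694 rad/s².

α ≈ 3.69 rad/s²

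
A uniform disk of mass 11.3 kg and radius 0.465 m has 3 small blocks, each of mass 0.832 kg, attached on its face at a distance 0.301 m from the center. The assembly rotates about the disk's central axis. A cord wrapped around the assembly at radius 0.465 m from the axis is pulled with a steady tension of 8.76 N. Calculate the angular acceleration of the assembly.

I_disk = ½MR² = ½(11.3)(0.465)² = 1.222 kg·m².
I_blocks = 3·m·r² = 3(0.832)(0.301)² = 0.2261 kg·m².
Total I = 1.448 kg·m².
τ = F r = (8.76)(0.465) = 4.073 N·m.
α = τ/I = 4.073/1.448 = 2.813 rad/s².

α ≈ 2.81 rad/s²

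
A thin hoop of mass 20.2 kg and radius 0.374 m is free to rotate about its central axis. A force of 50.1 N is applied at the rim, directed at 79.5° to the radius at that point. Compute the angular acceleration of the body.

I = MR² = (20.2)(0.374)² = 2.825 kg·m².
Only the tangential component produces torque: τ = F R sinθ = (50.1)(0.374) sin 79.5° = 18.42 N·m.
From τ = Iα: α = 18.42/2.825 = 6.520 rad/s².

α ≈ 6.52 rad/s²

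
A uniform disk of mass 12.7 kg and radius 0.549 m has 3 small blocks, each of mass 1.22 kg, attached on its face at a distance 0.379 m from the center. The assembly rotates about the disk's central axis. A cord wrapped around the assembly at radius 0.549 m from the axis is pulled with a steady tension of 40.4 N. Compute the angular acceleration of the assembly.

I_disk = ½MR² = ½(12.7)(0.549)² = 1.914 kg·m².
I_blocks = 3·m·r² = 3(1.22)(0.379)² = 0.5257 kg·m².
Total I = 2.440 kg·m².
τ = F r = (40.4)(0.549) = 22.18 N·m.
α = τ/I = 22.18/2.440 = 9.091 rad/s².

α ≈ 9.09 rad/s²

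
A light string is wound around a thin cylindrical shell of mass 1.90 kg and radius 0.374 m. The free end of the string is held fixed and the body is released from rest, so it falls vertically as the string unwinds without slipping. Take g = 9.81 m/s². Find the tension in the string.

Translation: Mg − T = Ma. Rotation about the center: TR = Iα with I = MR².
With a = αR: T = (I/R²)a = M a, so Mg = (1 + 1.000)Ma.
a = g/(1 + 1.000) = 9.81/2.000 = 4.905 m/s².
T = 1.000·M·a = (1.000)(1.90)(4.905) = 9.319 N.

T ≈ 9.32 N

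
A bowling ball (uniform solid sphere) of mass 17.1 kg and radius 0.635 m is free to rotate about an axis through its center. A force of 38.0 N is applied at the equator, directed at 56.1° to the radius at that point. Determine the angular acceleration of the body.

α ≈ 7.26 rad/s²

I = (2/5)MR² = (2/5)(17.1)(0.635)² = 2.758 kg·m².
Only the tangential component produces torque: τ = F R sinθ = (38.0)(0.635) sin 56.1° = 20.03 N·m.
Newton's second law for rotation, τ = Iα, gives α = τ/I = 20.03/2.758 = 7.262 rad/s².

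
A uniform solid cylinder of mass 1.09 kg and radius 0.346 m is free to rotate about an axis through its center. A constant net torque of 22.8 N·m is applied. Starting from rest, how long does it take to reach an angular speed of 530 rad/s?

I = ½MR² = (1/2)(1.09)(0.346)² = 0.06525 kg·m².
α = τ/I = 22.8/0.06525 = 349.5 rad/s².
ω = αt ⇒ t = ω/α = 530/349.5 = 1.517 s.

t ≈ 1.52 s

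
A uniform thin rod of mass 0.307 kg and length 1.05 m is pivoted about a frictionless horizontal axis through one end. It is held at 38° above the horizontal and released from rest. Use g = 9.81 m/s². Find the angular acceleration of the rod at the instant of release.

About the pivot, I = (1/3)ML² = (1/3)(0.307)(1.05)² = 0.1128 kg·m².
The weight acts at the center, a distance L/2 = 0.5250 m from the pivot; τ = Mg(L/2) cos 38° = 1.246 N·m.
α = τ/I = 1.246/0.1128 = 11.04 rad/s².
(Equivalently α = (3g/(2L)) cos 38° = 11.04 rad/s².)

α ≈ 11.0 rad/s²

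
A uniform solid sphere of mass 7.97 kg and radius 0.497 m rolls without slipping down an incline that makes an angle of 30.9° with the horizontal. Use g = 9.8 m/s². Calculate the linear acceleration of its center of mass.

a ≈ 3.59 m/s²

Translation along the incline: Mg sinθ − f = Ma.
Rotation about the center: fR = Iα with I = (2/5)MR². No-slip gives a = αR, so f = (I/R²)a = (2/5)M a.
Substituting: Mg sinθ = (1 + 0.4000)Ma, so a = g sinθ/(1 + 0.4000) = (9.8) sin 30.9° / 1.400 = 3.595 m/s².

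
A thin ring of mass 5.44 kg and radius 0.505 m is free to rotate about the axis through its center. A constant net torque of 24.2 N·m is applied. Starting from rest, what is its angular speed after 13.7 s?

I = MR² = (5.44)(0.505)² = 1.387 kg·m².
α = τ/I = 24.2/1.387 = 17.44 rad/s².
ω = ω₀ + αt = 0 + (17.44)(13.7) = 239.0 rad/s.

ω ≈ 239 rad/s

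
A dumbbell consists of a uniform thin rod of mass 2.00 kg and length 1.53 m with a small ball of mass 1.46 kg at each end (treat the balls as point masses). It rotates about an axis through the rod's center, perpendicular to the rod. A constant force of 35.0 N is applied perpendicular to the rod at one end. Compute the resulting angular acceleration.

α ≈ 12.8 rad/s²

I_rod = (1/12)ML² = (1/12)(2.00)(1.53)² = 0.3901 kg·m².
I_balls = 2·m·(L/2)² = 2(1.46)(0.7650)² = 1.709 kg·m².
Total I = 2.099 kg·m².
τ = F·(L/2) = (35.0)(0.765) = 26.78 N·m.
α = τ/I = 26.78/2.099 = 12.76 rad/s².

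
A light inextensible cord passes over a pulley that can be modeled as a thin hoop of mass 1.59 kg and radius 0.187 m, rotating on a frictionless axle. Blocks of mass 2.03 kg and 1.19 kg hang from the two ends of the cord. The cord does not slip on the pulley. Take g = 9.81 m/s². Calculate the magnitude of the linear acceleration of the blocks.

a ≈ 1.71 m/s²

I = MR² = (1.59)(0.187)² = 0.05560 kg·m².
Heavier block: m₁g − T₁ = m₁a. Lighter block: T₂ − m₂g = m₂a.
Pulley: (T₁ − T₂)R = Iα = I(a/R), so T₁ − T₂ = (I/R²)a = 1·M_p a = 1.590·a.
Adding the three: (m₁ − m₂)g = (m₁ + m₂ + 1.590)a, so a = (2.03 − 1.19)(9.81)/(2.03 + 1.19 + 1.590) = 1.713 m/s².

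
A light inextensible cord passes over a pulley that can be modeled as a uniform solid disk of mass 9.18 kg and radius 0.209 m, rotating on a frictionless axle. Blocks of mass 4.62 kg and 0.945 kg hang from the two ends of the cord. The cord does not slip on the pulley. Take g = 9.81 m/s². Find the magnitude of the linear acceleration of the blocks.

a ≈ 3.55 m/s²

I = ½MR² = (1/2)(9.18)(0.209)² = 0.2005 kg·m².
Heavier block: m₁g − T₁ = m₁a. Lighter block: T₂ − m₂g = m₂a.
Pulley: (T₁ − T₂)R = Iα = I(a/R), so T₁ − T₂ = (I/R²)a = (1/2)M_p a = 4.590·a.
Adding the three: (m₁ − m₂)g = (m₁ + m₂ + 4.590)a, so a = (4.62 − 0.945)(9.81)/(4.62 + 0.945 + 4.590) = 3.550 m/s².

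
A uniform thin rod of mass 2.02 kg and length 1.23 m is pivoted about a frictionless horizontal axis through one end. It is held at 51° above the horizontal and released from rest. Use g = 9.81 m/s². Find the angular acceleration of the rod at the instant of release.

α ≈ 7.53 rad/s²

About the pivot, I = (1/3)ML² = (1/3)(2.02)(1.23)² = 1.019 kg·m².
The weight acts at the center, a distance L/2 = 0.6150 m from the pivot; τ = Mg(L/2) cos 51° = 7.670 N·m.
α = τ/I = 7.670/1.019 = 7.529 rad/s².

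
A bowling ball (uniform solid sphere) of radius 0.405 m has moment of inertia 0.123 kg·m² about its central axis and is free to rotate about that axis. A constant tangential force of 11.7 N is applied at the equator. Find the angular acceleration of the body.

τ = F R = (11.7)(0.405) = 4.739 N·m.
From τ = Iα: α = 4.739/0.1230 = 38.52 rad/s².

α ≈ 38.5 rad/s²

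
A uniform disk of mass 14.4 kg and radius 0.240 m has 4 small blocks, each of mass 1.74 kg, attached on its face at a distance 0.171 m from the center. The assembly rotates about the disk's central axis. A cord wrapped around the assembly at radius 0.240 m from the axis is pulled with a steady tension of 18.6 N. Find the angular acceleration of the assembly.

I_disk = ½MR² = ½(14.4)(0.240)² = 0.4147 kg·m².
I_blocks = 4·m·r² = 4(1.74)(0.171)² = 0.2035 kg·m².
Total I = 0.6182 kg·m².
τ = F r = (18.6)(0.240) = 4.464 N·m.
α = τ/I = 4.464/0.6182 = 7.221 rad/s².

α ≈ 7.22 rad/s²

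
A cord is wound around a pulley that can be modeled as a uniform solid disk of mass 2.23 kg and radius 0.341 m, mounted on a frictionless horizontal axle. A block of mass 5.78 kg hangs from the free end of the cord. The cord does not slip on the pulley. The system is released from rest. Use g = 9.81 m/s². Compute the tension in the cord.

I = ½MR² = (1/2)(2.23)(0.341)² = 0.1297 kg·m².
Block: mg − T = ma. Pulley: TR = Iα. No-slip: a = αR, so T = (I/R²)a = 1.115·a.
Then mg = (m + 1.115)a, so a = (5.78)(9.81)/(5.78 + 1.115) = 8.224 m/s².
T = 1.115·a = 9.169 N.

T ≈ 9.17 N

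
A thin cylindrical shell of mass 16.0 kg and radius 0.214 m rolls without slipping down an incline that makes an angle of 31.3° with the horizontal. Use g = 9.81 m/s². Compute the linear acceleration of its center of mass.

a ≈ 2.55 m/s²

Translation along the incline: Mg sinθ − f = Ma.
Rotation about the center: fR = Iα with I = MR². No-slip gives a = αR, so f = (I/R²)a = M a.
Substituting: Mg sinθ = (1 + 1.000)Ma, so a = g sinθ/(1 + 1.000) = (9.81) sin 31.3° / 2.000 = 2.548 m/s².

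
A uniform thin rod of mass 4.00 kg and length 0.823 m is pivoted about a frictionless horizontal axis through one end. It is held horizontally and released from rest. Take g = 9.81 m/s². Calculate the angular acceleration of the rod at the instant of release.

About the pivot, I = (1/3)ML² = (1/3)(4.00)(0.823)² = 0.9031 kg·m².
The weight acts at the center, a distance L/2 = 0.4115 m from the pivot; τ = Mg(L/2) = 16.15 N·m.
α = τ/I = 16.15/0.9031 = 17.88 rad/s².

α ≈ 17.9 rad/s²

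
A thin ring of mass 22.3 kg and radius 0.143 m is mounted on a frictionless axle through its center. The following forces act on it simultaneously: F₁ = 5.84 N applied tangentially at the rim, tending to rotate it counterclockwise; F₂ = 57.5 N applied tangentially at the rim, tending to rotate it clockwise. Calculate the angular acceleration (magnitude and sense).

I = MR² = (22.3)(0.143)² = 0.4560 kg·m².
Taking counterclockwise as positive: τ₁ = +(5.84)(0.143) = +0.8351 N·m; τ₂ = −(57.5)(0.143) = −8.223 N·m.
Net torque τ = -7.387 N·m.
α = τ/I = -7.387/0.4560 = -16.20 rad/s².

α ≈ 16.2 rad/s², clockwise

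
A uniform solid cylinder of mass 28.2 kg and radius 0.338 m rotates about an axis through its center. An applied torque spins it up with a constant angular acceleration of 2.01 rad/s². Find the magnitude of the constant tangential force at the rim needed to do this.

F ≈ 9.58 N

I = ½MR² = (1/2)(28.2)(0.338)² = 1.611 kg·m².
The required torque is τ = Iα = (1.611)(2.010) = 3.238 N·m.
A tangential force at the rim gives τ = FR, so F = τ/R = 3.238/0.338 = 9.579 N.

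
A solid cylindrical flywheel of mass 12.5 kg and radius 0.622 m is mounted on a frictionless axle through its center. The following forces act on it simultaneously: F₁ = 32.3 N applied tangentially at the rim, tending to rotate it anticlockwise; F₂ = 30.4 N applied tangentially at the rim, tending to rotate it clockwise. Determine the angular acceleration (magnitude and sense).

α ≈ 0.489 rad/s², anticlockwise

I = ½MR² = (1/2)(12.5)(0.622)² = 2.418 kg·m².
Taking anticlockwise as positive: τ₁ = +(32.3)(0.622) = +20.09 N·m; τ₂ = −(30.4)(0.622) = −18.91 N·m.
Net torque τ = 1.182 N·m.
α = τ/I = 1.182/2.418 = 0.4887 rad/s².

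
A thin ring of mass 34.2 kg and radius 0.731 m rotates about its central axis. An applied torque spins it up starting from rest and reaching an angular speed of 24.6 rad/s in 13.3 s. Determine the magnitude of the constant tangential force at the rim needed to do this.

I = MR² = (34.2)(0.731)² = 18.28 kg·m².
α = Δω/Δt = (24.6 − 0)/13.3 = 1.850 rad/s².
The required torque is τ = Iα = (18.28)(1.850) = 33.80 N·m.
A tangential force at the rim gives τ = FR, so F = τ/R = 33.80/0.731 = 46.24 N.

F ≈ 46.2 N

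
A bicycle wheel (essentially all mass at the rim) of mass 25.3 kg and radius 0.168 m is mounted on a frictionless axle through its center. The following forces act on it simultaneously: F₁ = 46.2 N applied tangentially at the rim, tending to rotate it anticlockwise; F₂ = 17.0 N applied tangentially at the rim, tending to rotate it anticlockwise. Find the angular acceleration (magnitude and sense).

I = MR² = (25.3)(0.168)² = 0.7141 kg·m².
Taking anticlockwise as positive: τ₁ = +(46.2)(0.168) = +7.762 N·m; τ₂ = +(17.0)(0.168) = +2.856 N·m.
Net torque τ = 10.62 N·m.
α = τ/I = 10.62/0.7141 = 14.87 rad/s².

α ≈ 14.9 rad/s², anticlockwise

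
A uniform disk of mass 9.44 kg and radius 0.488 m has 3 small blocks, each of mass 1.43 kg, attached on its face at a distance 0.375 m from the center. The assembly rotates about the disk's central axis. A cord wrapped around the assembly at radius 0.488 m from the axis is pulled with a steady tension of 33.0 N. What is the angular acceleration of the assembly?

I_disk = ½MR² = ½(9.44)(0.488)² = 1.124 kg·m².
I_blocks = 3·m·r² = 3(1.43)(0.375)² = 0.6033 kg·m².
Total I = 1.727 kg·m².
τ = F r = (33.0)(0.488) = 16.10 N·m.
α = τ/I = 16.10/1.727 = 9.323 rad/s².

α ≈ 9.32 rad/s²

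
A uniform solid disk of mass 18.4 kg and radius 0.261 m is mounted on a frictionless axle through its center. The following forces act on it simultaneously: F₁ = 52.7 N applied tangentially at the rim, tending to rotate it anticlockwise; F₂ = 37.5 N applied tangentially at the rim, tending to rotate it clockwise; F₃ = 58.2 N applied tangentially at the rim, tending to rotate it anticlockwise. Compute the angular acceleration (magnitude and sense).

I = ½MR² = (1/2)(18.4)(0.261)² = 0.6267 kg·m².
Taking anticlockwise as positive: τ₁ = +(52.7)(0.261) = +13.75 N·m; τ₂ = −(37.5)(0.261) = −9.787 N·m; τ₃ = +(58.2)(0.261) = +15.19 N·m.
Net torque τ = 19.16 N·m.
α = τ/I = 19.16/0.6267 = 30.57 rad/s².

α ≈ 30.6 rad/s², anticlockwise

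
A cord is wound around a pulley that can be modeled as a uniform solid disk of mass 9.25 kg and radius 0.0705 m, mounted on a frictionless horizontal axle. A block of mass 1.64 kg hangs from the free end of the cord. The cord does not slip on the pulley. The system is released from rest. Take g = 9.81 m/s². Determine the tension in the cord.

T ≈ 11.9 N

I = ½MR² = (1/2)(9.25)(0.0705)² = 0.02299 kg·m².
Block: mg − T = ma. Pulley: TR = Iα. No-slip: a = αR, so T = (I/R²)a = 4.625·a.
Then mg = (m + 4.625)a, so a = (1.64)(9.81)/(1.64 + 4.625) = 2.568 m/s².
T = 4.625·a = 11.88 N.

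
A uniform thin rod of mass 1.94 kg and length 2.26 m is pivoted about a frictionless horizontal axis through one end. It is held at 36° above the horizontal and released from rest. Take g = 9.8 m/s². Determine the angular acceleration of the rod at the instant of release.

About the pivot, I = (1/3)ML² = (1/3)(1.94)(2.26)² = 3.303 kg·m².
The weight acts at the center, a distance L/2 = 1.130 m from the pivot; τ = Mg(L/2) cos 36° = 17.38 N·m.
α = τ/I = 17.38/3.303 = 5.262 rad/s².

α ≈ 5.26 rad/s²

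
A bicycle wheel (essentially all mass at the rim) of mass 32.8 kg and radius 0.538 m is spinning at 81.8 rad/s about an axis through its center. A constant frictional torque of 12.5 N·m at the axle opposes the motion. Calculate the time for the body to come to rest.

t ≈ 62.1 s

I = MR² = (32.8)(0.538)² = 9.494 kg·m².
The net torque has magnitude 12.5 N·m, opposing ω.
|α| = τ/I = 12.50/9.494 = 1.317 rad/s² (deceleration).
0 = ω₀ − |α|t ⇒ t = ω₀/|α| = 81.8/1.317 = 62.13 s.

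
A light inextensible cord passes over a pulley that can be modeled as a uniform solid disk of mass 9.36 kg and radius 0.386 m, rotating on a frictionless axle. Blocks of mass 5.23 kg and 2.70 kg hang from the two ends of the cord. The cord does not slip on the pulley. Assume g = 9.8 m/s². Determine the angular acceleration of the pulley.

I = ½MR² = (1/2)(9.36)(0.386)² = 0.6973 kg·m².
Heavier block: m₁g − T₁ = m₁a. Lighter block: T₂ − m₂g = m₂a.
Pulley: (T₁ − T₂)R = Iα = I(a/R), so T₁ − T₂ = (I/R²)a = (1/2)M_p a = 4.680·a.
Adding the three: (m₁ − m₂)g = (m₁ + m₂ + 4.680)a, so a = (5.23 − 2.70)(9.8)/(5.23 + 2.70 + 4.680) = 1.966 m/s².
α = a/R = 1.966/0.386 = 5.094 rad/s².

α ≈ 5.09 rad/s²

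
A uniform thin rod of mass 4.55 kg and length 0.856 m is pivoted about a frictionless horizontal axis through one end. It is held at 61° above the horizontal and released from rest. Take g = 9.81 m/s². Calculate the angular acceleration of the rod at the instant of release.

α ≈ 8.33 rad/s²

About the pivot, I = (1/3)ML² = (1/3)(4.55)(0.856)² = 1.111 kg·m².
The weight acts at the center, a distance L/2 = 0.4280 m from the pivot; τ = Mg(L/2) cos 61° = 9.262 N·m.
α = τ/I = 9.262/1.111 = 8.334 rad/s².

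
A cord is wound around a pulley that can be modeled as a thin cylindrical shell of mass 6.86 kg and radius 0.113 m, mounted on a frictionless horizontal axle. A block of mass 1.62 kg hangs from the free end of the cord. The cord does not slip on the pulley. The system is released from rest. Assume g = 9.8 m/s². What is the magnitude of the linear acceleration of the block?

I = MR² = (6.86)(0.113)² = 0.08760 kg·m².
Block: mg − T = ma. Pulley: TR = Iα. No-slip: a = αR, so T = (I/R²)a = 6.860·a.
Then mg = (m + 6.860)a, so a = (1.62)(9.8)/(1.62 + 6.860) = 1.872 m/s².

a ≈ 1.87 m/s²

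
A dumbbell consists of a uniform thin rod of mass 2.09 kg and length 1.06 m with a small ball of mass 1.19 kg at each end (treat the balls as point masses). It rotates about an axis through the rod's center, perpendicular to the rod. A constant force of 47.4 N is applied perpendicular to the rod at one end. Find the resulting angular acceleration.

α ≈ 29.1 rad/s²

I_rod = (1/12)ML² = (1/12)(2.09)(1.06)² = 0.1957 kg·m².
I_balls = 2·m·(L/2)² = 2(1.19)(0.5300)² = 0.6685 kg·m².
Total I = 0.8642 kg·m².
τ = F·(L/2) = (47.4)(0.530) = 25.12 N·m.
α = τ/I = 25.12/0.8642 = 29.07 rad/s².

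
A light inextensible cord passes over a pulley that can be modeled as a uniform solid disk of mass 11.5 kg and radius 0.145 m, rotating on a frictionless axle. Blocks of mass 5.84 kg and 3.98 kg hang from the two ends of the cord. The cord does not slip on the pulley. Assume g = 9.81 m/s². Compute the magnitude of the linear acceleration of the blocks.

I = ½MR² = (1/2)(11.5)(0.145)² = 0.1209 kg·m².
Heavier block: m₁g − T₁ = m₁a. Lighter block: T₂ − m₂g = m₂a.
Pulley: (T₁ − T₂)R = Iα = I(a/R), so T₁ − T₂ = (I/R²)a = (1/2)M_p a = 5.750·a.
Adding the three: (m₁ − m₂)g = (m₁ + m₂ + 5.750)a, so a = (5.84 − 3.98)(9.81)/(5.84 + 3.98 + 5.750) = 1.172 m/s².

a ≈ 1.17 m/s²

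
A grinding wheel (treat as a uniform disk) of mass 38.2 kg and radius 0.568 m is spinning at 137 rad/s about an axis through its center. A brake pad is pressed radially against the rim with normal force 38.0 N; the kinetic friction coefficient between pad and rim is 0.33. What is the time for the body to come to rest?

t ≈ 119 s

I = ½MR² = (1/2)(38.2)(0.568)² = 6.162 kg·m².
Friction force f = μN = (0.33)(38.0) = 12.54 N at the rim; torque magnitude τ = fR = 7.123 N·m, opposing ω.
|α| = τ/I = 7.123/6.162 = 1.156 rad/s² (deceleration).
0 = ω₀ − |α|t ⇒ t = ω₀/|α| = 137/1.156 = 118.5 s.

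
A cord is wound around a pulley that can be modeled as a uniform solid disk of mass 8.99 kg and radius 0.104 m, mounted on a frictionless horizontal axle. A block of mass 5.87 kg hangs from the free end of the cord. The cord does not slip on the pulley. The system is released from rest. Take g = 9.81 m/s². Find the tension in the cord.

T ≈ 25.0 N

I = ½MR² = (1/2)(8.99)(0.104)² = 0.04862 kg·m².
Block: mg − T = ma. Pulley: TR = Iα. No-slip: a = αR, so T = (I/R²)a = 4.495·a.
Then mg = (m + 4.495)a, so a = (5.87)(9.81)/(5.87 + 4.495) = 5.556 m/s².
T = 4.495·a = 24.97 N.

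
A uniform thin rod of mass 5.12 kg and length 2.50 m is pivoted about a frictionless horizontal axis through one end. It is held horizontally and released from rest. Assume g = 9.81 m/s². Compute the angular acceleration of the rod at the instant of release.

About the pivot, I = (1/3)ML² = (1/3)(5.12)(2.50)² = 10.67 kg·m².
The weight acts at the center, a distance L/2 = 1.250 m from the pivot; τ = Mg(L/2) = 62.78 N·m.
α = τ/I = 62.78/10.67 = 5.886 rad/s².

α ≈ 5.89 rad/s²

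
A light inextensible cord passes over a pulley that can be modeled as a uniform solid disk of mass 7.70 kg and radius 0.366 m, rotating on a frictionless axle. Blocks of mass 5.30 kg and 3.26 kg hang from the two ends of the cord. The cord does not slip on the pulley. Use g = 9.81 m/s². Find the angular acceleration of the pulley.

I = ½MR² = (1/2)(7.70)(0.366)² = 0.5157 kg·m².
Heavier block: m₁g − T₁ = m₁a. Lighter block: T₂ − m₂g = m₂a.
Pulley: (T₁ − T₂)R = Iα = I(a/R), so T₁ − T₂ = (I/R²)a = (1/2)M_p a = 3.850·a.
Adding the three: (m₁ − m₂)g = (m₁ + m₂ + 3.850)a, so a = (5.30 − 3.26)(9.81)/(5.30 + 3.26 + 3.850) = 1.613 m/s².
α = a/R = 1.613/0.366 = 4.406 rad/s².

α ≈ 4.41 rad/s²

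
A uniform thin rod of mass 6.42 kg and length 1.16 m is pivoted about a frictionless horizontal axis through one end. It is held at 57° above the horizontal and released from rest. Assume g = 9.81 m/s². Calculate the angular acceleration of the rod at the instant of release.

About the pivot, I = (1/3)ML² = (1/3)(6.42)(1.16)² = 2.880 kg·m².
The weight acts at the center, a distance L/2 = 0.5800 m from the pivot; τ = Mg(L/2) cos 57° = 19.89 N·m.
α = τ/I = 19.89/2.880 = 6.909 rad/s².

α ≈ 6.91 rad/s²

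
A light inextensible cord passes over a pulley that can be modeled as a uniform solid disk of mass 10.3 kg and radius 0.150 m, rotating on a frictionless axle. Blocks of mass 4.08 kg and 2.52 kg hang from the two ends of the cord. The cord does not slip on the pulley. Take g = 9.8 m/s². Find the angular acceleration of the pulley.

α ≈ 8.67 rad/s²

I = ½MR² = (1/2)(10.3)(0.150)² = 0.1159 kg·m².
Heavier block: m₁g − T₁ = m₁a. Lighter block: T₂ − m₂g = m₂a.
Pulley: (T₁ − T₂)R = Iα = I(a/R), so T₁ − T₂ = (I/R²)a = (1/2)M_p a = 5.150·a.
Adding the three: (m₁ − m₂)g = (m₁ + m₂ + 5.150)a, so a = (4.08 − 2.52)(9.8)/(4.08 + 2.52 + 5.150) = 1.301 m/s².
α = a/R = 1.301/0.150 = 8.674 rad/s².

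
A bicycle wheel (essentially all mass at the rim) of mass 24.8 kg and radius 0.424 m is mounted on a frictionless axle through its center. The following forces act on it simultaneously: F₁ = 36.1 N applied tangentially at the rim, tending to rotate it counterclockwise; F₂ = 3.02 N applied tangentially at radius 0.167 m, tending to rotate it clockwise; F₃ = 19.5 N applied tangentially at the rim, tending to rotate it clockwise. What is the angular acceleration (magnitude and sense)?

α ≈ 1.47 rad/s², counterclockwise

I = MR² = (24.8)(0.424)² = 4.458 kg·m².
Taking counterclockwise as positive: τ₁ = +(36.1)(0.424) = +15.31 N·m; τ₂ = −(3.02)(0.167) = −0.5043 N·m; τ₃ = −(19.5)(0.424) = −8.268 N·m.
Net torque τ = 6.534 N·m.
α = τ/I = 6.534/4.458 = 1.466 rad/s².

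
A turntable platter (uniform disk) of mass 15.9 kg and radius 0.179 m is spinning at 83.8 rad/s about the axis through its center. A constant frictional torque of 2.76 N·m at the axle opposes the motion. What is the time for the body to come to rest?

I = ½MR² = (1/2)(15.9)(0.179)² = 0.2547 kg·m².
The net torque has magnitude 2.76 N·m, opposing ω.
|α| = τ/I = 2.760/0.2547 = 10.84 rad/s² (deceleration).
0 = ω₀ − |α|t ⇒ t = ω₀/|α| = 83.8/10.84 = 7.734 s.

t ≈ 7.73 s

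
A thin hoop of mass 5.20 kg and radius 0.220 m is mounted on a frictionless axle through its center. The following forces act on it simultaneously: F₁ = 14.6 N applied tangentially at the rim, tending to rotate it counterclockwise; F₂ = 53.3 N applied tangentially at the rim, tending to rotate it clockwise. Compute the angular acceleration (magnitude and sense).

α ≈ 33.8 rad/s², clockwise

I = MR² = (5.20)(0.220)² = 0.2517 kg·m².
Taking counterclockwise as positive: τ₁ = +(14.6)(0.220) = +3.212 N·m; τ₂ = −(53.3)(0.220) = −11.73 N·m.
Net torque τ = -8.514 N·m.
α = τ/I = -8.514/0.2517 = -33.83 rad/s².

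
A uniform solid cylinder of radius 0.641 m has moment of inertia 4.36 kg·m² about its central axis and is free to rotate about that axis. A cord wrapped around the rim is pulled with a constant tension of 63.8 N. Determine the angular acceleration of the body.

τ = F R = (63.8)(0.641) = 40.90 N·m.
Newton's second law for rotation, τ = Iα, gives α = τ/I = 40.90/4.360 = 9.380 rad/s².

α ≈ 9.38 rad/s²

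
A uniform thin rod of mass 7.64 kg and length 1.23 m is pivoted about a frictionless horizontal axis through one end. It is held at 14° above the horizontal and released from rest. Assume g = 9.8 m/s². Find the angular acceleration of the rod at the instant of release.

About the pivot, I = (1/3)ML² = (1/3)(7.64)(1.23)² = 3.853 kg·m².
The weight acts at the center, a distance L/2 = 0.6150 m from the pivot; τ = Mg(L/2) cos 14° = 44.68 N·m.
α = τ/I = 44.68/3.853 = 11.60 rad/s².

α ≈ 11.6 rad/s²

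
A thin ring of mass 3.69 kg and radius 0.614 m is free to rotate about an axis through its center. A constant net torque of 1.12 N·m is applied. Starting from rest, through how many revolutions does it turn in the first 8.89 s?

≈ 5.06 revolutions

I = MR² = (3.69)(0.614)² = 1.391 kg·m².
α = τ/I = 1.12/1.391 = 0.8051 rad/s².
θ = ½αt² = ½(0.8051)(8.89)² = 31.81 rad.
Revolutions = θ/(2π) = 5.063.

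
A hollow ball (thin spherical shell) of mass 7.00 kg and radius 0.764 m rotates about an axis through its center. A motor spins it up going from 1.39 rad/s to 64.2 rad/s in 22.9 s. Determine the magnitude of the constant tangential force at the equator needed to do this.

I = (2/3)MR² = (2/3)(7.00)(0.764)² = 2.724 kg·m².
α = Δω/Δt = (64.2 − 1.39)/22.9 = 2.743 rad/s².
The required torque is τ = Iα = (2.724)(2.743) = 7.471 N·m.
A tangential force at the equator gives τ = FR, so F = τ/R = 7.471/0.764 = 9.779 N.

F ≈ 9.78 N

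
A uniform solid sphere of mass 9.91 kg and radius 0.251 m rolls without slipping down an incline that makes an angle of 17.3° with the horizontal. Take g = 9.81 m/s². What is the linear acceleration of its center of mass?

Translation along the incline: Mg sinθ − f = Ma.
Rotation about the center: fR = Iα with I = (2/5)MR². No-slip gives a = αR, so f = (I/R²)a = (2/5)M a.
Substituting: Mg sinθ = (1 + 0.4000)Ma, so a = g sinθ/(1 + 0.4000) = (9.81) sin 17.3° / 1.400 = 2.084 m/s².

a ≈ 2.08 m/s²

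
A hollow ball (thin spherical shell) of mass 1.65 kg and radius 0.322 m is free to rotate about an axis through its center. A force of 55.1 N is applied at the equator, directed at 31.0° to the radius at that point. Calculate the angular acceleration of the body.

α ≈ 80.1 rad/s²

I = (2/3)MR² = (2/3)(1.65)(0.322)² = 0.1141 kg·m².
Only the tangential component produces torque: τ = F R sinθ = (55.1)(0.322) sin 31.0° = 9.138 N·m.
From τ = Iα: α = 9.138/0.1141 = 80.12 rad/s².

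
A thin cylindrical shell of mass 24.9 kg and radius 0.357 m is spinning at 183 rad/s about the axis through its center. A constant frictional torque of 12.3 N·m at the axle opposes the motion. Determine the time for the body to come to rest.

I = MR² = (24.9)(0.357)² = 3.173 kg·m².
The net torque has magnitude 12.3 N·m, opposing ω.
|α| = τ/I = 12.30/3.173 = 3.876 rad/s² (deceleration).
0 = ω₀ − |α|t ⇒ t = ω₀/|α| = 183/3.876 = 47.22 s.

t ≈ 47.2 s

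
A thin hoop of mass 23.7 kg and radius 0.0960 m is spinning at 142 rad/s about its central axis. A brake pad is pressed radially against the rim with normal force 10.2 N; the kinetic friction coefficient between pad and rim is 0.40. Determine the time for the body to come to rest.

I = MR² = (23.7)(0.0960)² = 0.2184 kg·m².
Friction force f = μN = (0.40)(10.2) = 4.080 N at the rim; torque magnitude τ = fR = 0.3917 N·m, opposing ω.
|α| = τ/I = 0.3917/0.2184 = 1.793 rad/s² (deceleration).
0 = ω₀ − |α|t ⇒ t = ω₀/|α| = 142/1.793 = 79.19 s.

t ≈ 79.2 s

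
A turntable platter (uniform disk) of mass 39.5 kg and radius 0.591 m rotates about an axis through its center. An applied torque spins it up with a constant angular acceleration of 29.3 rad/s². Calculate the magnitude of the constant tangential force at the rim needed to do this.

F ≈ 342 N

I = ½MR² = (1/2)(39.5)(0.591)² = 6.898 kg·m².
The required torque is τ = Iα = (6.898)(29.30) = 202.1 N·m.
A tangential force at the rim gives τ = FR, so F = τ/R = 202.1/0.591 = 342.0 N.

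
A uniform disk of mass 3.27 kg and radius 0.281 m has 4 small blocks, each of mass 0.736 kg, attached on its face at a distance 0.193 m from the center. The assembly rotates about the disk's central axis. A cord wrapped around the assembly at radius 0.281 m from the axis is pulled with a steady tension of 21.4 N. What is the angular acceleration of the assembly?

α ≈ 25.2 rad/s²

I_disk = ½MR² = ½(3.27)(0.281)² = 0.1291 kg·m².
I_blocks = 4·m·r² = 4(0.736)(0.193)² = 0.1097 kg·m².
Total I = 0.2388 kg·m².
τ = F r = (21.4)(0.281) = 6.013 N·m.
α = τ/I = 6.013/0.2388 = 25.19 rad/s².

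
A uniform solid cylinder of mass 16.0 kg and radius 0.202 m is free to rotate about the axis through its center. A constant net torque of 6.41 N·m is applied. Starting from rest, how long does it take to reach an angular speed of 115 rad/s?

I = ½MR² = (1/2)(16.0)(0.202)² = 0.3264 kg·m².
α = τ/I = 6.41/0.3264 = 19.64 rad/s².
ω = αt ⇒ t = ω/α = 115/19.64 = 5.856 s.

t ≈ 5.86 s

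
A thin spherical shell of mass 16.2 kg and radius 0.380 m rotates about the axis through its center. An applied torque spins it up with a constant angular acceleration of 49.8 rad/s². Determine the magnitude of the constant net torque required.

I = (2/3)MR² = (2/3)(16.2)(0.380)² = 1.560 kg·m².
τ = Iα = (1.560)(49.80) = 77.66 N·m.

τ ≈ 77.7 N·m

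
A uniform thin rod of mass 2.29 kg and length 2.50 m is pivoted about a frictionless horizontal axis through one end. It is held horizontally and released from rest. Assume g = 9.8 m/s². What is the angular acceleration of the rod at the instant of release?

About the pivot, I = (1/3)ML² = (1/3)(2.29)(2.50)² = 4.771 kg·m².
The weight acts at the center, a distance L/2 = 1.250 m from the pivot; τ = Mg(L/2) = 28.05 N·m.
α = τ/I = 28.05/4.771 = 5.880 rad/s².

α ≈ 5.88 rad/s²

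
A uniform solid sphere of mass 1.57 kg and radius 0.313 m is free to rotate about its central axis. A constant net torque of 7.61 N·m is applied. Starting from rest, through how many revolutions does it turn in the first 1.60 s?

I = (2/5)MR² = (2/5)(1.57)(0.313)² = 0.06152 kg·m².
α = τ/I = 7.61/0.06152 = 123.7 rad/s².
θ = ½αt² = ½(123.7)(1.60)² = 158.3 rad.
Revolutions = θ/(2π) = 25.20.

≈ 25.2 revolutions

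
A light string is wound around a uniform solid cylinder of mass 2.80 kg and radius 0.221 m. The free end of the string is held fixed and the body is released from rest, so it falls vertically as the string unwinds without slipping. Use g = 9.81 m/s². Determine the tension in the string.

T ≈ 9.16 N

Translation: Mg − T = Ma. Rotation about the center: TR = Iα with I = ½MR².
With a = αR: T = (I/R²)a = (1/2)M a, so Mg = (1 + 0.5000)Ma.
a = g/(1 + 0.5000) = 9.81/1.500 = 6.540 m/s².
T = 0.5000·M·a = (0.5000)(2.80)(6.540) = 9.156 N.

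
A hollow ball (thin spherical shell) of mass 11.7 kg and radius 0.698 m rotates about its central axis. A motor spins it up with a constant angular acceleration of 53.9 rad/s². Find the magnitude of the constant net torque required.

I = (2/3)MR² = (2/3)(11.7)(0.698)² = 3.800 kg·m².
τ = Iα = (3.800)(53.90) = 204.8 N·m.

τ ≈ 205 N·m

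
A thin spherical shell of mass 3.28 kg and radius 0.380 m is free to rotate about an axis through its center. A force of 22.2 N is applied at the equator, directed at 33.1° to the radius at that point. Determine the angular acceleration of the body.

α ≈ 14.6 rad/s²

I = (2/3)MR² = (2/3)(3.28)(0.380)² = 0.3158 kg·m².
Only the tangential component produces torque: τ = F R sinθ = (22.2)(0.380) sin 33.1° = 4.607 N·m.
Newton's second law for rotation, τ = Iα, gives α = τ/I = 4.607/0.3158 = 14.59 rad/s².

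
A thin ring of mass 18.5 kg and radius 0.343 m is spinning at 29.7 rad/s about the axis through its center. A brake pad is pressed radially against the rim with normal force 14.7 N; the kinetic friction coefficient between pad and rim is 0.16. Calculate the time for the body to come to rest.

t ≈ 80.1 s

I = MR² = (18.5)(0.343)² = 2.177 kg·m².
Friction force f = μN = (0.16)(14.7) = 2.352 N at the rim; torque magnitude τ = fR = 0.8067 N·m, opposing ω.
|α| = τ/I = 0.8067/2.177 = 0.3707 rad/s² (deceleration).
0 = ω₀ − |α|t ⇒ t = ω₀/|α| = 29.7/0.3707 = 80.13 s.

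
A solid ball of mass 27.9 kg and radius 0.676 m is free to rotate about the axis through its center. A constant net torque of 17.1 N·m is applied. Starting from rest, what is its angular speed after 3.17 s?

I = (2/5)MR² = (2/5)(27.9)(0.676)² = 5.100 kg·m².
α = τ/I = 17.1/5.100 = 3.353 rad/s².
ω = ω₀ + αt = 0 + (3.353)(3.17) = 10.63 rad/s.

ω ≈ 10.6 rad/s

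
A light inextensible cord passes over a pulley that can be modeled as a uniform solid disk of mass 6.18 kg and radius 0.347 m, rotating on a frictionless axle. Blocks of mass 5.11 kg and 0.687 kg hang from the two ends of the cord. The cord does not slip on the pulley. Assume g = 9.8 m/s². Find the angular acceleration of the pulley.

I = ½MR² = (1/2)(6.18)(0.347)² = 0.3721 kg·m².
Heavier block: m₁g − T₁ = m₁a. Lighter block: T₂ − m₂g = m₂a.
Pulley: (T₁ − T₂)R = Iα = I(a/R), so T₁ − T₂ = (I/R²)a = (1/2)M_p a = 3.090·a.
Adding the three: (m₁ − m₂)g = (m₁ + m₂ + 3.090)a, so a = (5.11 − 0.687)(9.8)/(5.11 + 0.687 + 3.090) = 4.877 m/s².
α = a/R = 4.877/0.347 = 14.06 rad/s².

α ≈ 14.1 rad/s²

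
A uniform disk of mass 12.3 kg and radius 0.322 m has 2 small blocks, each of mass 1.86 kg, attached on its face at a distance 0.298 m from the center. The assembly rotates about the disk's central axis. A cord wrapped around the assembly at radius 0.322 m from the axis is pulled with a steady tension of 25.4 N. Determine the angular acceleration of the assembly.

α ≈ 8.45 rad/s²

I_disk = ½MR² = ½(12.3)(0.322)² = 0.6377 kg·m².
I_blocks = 2·m·r² = 2(1.86)(0.298)² = 0.3304 kg·m².
Total I = 0.9680 kg·m².
τ = F r = (25.4)(0.322) = 8.179 N·m.
α = τ/I = 8.179/0.9680 = 8.449 rad/s².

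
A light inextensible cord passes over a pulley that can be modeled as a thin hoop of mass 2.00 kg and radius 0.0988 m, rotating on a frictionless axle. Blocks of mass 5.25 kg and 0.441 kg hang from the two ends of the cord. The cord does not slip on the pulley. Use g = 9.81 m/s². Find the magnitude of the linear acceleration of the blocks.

a ≈ 6.13 m/s²

I = MR² = (2.00)(0.0988)² = 0.01952 kg·m².
Heavier block: m₁g − T₁ = m₁a. Lighter block: T₂ − m₂g = m₂a.
Pulley: (T₁ − T₂)R = Iα = I(a/R), so T₁ − T₂ = (I/R²)a = 1·M_p a = 2.000·a.
Adding the three: (m₁ − m₂)g = (m₁ + m₂ + 2.000)a, so a = (5.25 − 0.441)(9.81)/(5.25 + 0.441 + 2.000) = 6.134 m/s².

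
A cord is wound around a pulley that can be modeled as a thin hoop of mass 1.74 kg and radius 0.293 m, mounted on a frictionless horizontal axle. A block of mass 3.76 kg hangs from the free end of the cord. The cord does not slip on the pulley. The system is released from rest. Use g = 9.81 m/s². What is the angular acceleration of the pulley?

α ≈ 22.9 rad/s²

I = MR² = (1.74)(0.293)² = 0.1494 kg·m².
Block: mg − T = ma. Pulley: TR = Iα. No-slip: a = αR, so T = (I/R²)a = 1.740·a.
Then mg = (m + 1.740)a, so a = (3.76)(9.81)/(3.76 + 1.740) = 6.706 m/s².
α = a/R = 6.706/0.293 = 22.89 rad/s².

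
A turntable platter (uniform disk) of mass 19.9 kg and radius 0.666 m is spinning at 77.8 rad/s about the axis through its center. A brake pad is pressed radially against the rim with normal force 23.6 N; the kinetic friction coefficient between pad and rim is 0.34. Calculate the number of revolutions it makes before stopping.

≈ 398 revolutions

I = ½MR² = (1/2)(19.9)(0.666)² = 4.413 kg·m².
Friction force f = μN = (0.34)(23.6) = 8.024 N at the rim; torque magnitude τ = fR = 5.344 N·m, opposing ω.
|α| = τ/I = 5.344/4.413 = 1.211 rad/s² (deceleration).
ω² = ω₀² − 2|α|θ with ω = 0 ⇒ θ = ω₀²/(2|α|) = 2499 rad = 397.8 rev.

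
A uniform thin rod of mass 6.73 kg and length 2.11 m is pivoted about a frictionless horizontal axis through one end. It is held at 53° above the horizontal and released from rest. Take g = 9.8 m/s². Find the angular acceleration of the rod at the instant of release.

About the pivot, I = (1/3)ML² = (1/3)(6.73)(2.11)² = 9.988 kg·m².
The weight acts at the center, a distance L/2 = 1.055 m from the pivot; τ = Mg(L/2) cos 53° = 41.88 N·m.
α = τ/I = 41.88/9.988 = 4.193 rad/s².

α ≈ 4.19 rad/s²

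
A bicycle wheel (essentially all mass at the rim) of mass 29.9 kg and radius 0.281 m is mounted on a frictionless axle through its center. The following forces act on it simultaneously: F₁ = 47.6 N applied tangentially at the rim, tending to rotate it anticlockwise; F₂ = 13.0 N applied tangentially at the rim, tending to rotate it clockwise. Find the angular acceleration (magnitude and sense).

I = MR² = (29.9)(0.281)² = 2.361 kg·m².
Taking anticlockwise as positive: τ₁ = +(47.6)(0.281) = +13.38 N·m; τ₂ = −(13.0)(0.281) = −3.653 N·m.
Net torque τ = 9.723 N·m.
α = τ/I = 9.723/2.361 = 4.118 rad/s².

α ≈ 4.12 rad/s², anticlockwise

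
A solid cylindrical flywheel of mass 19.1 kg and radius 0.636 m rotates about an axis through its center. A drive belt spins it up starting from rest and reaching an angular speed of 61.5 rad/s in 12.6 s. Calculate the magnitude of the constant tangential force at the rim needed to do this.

I = ½MR² = (1/2)(19.1)(0.636)² = 3.863 kg·m².
α = Δω/Δt = (61.5 − 0)/12.6 = 4.881 rad/s².
The required torque is τ = Iα = (3.863)(4.881) = 18.85 N·m.
A tangential force at the rim gives τ = FR, so F = τ/R = 18.85/0.636 = 29.65 N.

F ≈ 29.6 N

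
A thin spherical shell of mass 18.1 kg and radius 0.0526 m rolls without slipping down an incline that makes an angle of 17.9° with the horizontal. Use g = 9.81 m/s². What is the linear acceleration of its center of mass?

a ≈ 1.81 m/s²

Translation along the incline: Mg sinθ − f = Ma.
Rotation about the center: fR = Iα with I = (2/3)MR². No-slip gives a = αR, so f = (I/R²)a = (2/3)M a.
Substituting: Mg sinθ = (1 + 0.6667)Ma, so a = g sinθ/(1 + 0.6667) = (9.81) sin 17.9° / 1.667 = 1.809 m/s².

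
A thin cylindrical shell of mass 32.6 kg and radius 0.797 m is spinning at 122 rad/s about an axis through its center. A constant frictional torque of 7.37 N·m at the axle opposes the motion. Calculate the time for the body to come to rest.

I = MR² = (32.6)(0.797)² = 20.71 kg·m².
The net torque has magnitude 7.37 N·m, opposing ω.
|α| = τ/I = 7.370/20.71 = 0.3559 rad/s² (deceleration).
0 = ω₀ − |α|t ⇒ t = ω₀/|α| = 122/0.3559 = 342.8 s.

t ≈ 343 s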